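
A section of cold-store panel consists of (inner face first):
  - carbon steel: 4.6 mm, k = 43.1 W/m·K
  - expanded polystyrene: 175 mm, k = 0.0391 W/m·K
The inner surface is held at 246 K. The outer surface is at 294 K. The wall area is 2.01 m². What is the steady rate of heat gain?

Series thermal resistances:
R_carbon steel = L/(kA) = 0.0046/(43.1×2.01) = 5.31×10^-5 K/W
R_expanded polystyrene = L/(kA) = 0.175/(0.0391×2.01) = 2.227 K/W
R_total = 2.227 K/W
Q = ΔT / R_total = 48 / 2.227

Q ≈ 21.6 W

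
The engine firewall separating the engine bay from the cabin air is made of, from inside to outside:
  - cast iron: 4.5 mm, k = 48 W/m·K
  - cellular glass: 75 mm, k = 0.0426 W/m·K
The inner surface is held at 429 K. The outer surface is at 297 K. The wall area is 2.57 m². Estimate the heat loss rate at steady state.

Q ≈ 193 W

Series thermal resistances:
R_cast iron = L/(kA) = 0.0045/(48×2.57) = 3.648×10^-5 K/W
R_cellular glass = L/(kA) = 0.075/(0.0426×2.57) = 0.685 K/W
R_total = 0.6851 K/W
Q = ΔT / R_total = 132 / 0.6851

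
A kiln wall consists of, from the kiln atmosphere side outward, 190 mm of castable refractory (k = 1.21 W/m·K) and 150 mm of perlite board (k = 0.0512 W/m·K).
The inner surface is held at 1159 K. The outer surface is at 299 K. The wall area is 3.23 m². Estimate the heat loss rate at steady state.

Treating each layer as a thermal resistance in series:
R_castable refractory = L/(kA) = 0.19/(1.21×3.23) = 0.04861 K/W
R_perlite board = L/(kA) = 0.15/(0.0512×3.23) = 0.907 K/W
R_total = 0.9556 K/W
Q = ΔT / R_total = 860 / 0.9556

Q ≈ 900 W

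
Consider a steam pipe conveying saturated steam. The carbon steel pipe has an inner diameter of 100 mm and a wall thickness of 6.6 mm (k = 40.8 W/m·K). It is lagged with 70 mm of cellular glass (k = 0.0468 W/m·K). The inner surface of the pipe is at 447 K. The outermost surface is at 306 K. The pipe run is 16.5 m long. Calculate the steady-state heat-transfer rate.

For a radial system each layer contributes R = ln(r_out/r_in)/(2πkL); films add R = 1/(hA).
R_carbon steel pipe wall = ln(56.6/50)/(2π×40.8×16.5) = 2.931×10^-5 K/W
R_cellular glass = ln(126.6/56.6)/(2π×0.0468×16.5) = 0.1659 K/W
R_total = 0.1659 K/W
Q = ΔT/R_total = 141/0.1659

Q ≈ 850 W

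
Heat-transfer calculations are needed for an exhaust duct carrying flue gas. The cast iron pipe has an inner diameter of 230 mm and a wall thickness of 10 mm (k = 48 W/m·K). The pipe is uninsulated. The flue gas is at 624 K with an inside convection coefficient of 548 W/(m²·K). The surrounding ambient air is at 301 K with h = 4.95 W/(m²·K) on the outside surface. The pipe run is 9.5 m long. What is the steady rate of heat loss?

Treating each annulus and film as a series resistance:
R_inner film = 1/(h_i·2πr₁L) = 1/(548×2π×0.115×9.5) = 2.658×10^-4 K/W
R_cast iron pipe wall = ln(125/115)/(2π×48×9.5) = 2.91×10^-5 K/W
R_outer film = 1/(h_o·2πr_oL) = 1/(4.95×2π×0.125×9.5) = 0.02708 K/W
R_total = 0.02737 K/W
Q = ΔT/R_total = 323/0.02737

Q ≈ 11800 W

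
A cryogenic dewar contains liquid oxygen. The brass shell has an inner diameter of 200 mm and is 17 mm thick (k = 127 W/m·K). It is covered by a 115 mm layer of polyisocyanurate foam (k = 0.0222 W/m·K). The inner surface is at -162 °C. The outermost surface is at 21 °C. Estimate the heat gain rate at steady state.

Q ≈ 12 W

Each spherical layer contributes R = (1/r_i − 1/r_o)/(4πk):
R_brass shell = (1/0.1 − 1/0.117)/(4π×127) = 9.104×10^-4 K/W
R_polyisocyanurate foam = (1/0.117 − 1/0.232)/(4π×0.0222) = 15.19 K/W
R_total = 15.19 K/W
Q = ΔT/R_total = 183/15.19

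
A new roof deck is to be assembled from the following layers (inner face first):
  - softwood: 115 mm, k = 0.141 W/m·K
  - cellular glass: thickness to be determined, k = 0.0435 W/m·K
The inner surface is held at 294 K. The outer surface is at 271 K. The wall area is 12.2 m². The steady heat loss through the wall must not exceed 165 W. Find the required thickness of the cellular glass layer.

L ≈ 38.5 mm

Model the wall as resistances in series:
R_softwood = L/(kA) = 0.115/(0.141×12.2) = 0.06685 K/W
Sum of the known resistances R_other = 0.06685 K/W
Required total resistance R_tot = ΔT/Q_allow = 23/165 = 0.1394 K/W
R_cellular glass = R_tot − R_other = 0.07254 K/W
L = R·k·A = 0.07254×0.0435×12.2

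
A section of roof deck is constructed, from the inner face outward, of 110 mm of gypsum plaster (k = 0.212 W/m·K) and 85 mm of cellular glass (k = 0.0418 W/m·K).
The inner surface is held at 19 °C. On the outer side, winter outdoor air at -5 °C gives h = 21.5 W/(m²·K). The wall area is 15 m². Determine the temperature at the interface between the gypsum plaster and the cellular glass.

T ≈ 14.2 °C

Series thermal resistances:
R_gypsum plaster = L/(kA) = 0.11/(0.212×15) = 0.03459 K/W
R_cellular glass = L/(kA) = 0.085/(0.0418×15) = 0.1356 K/W
R_outer film = 1/(h_o·A) = 1/(21.5×15) = 0.003101 K/W
R_total = 0.1733 K/W;  Q = ΔT/R_total = 24/0.1733 = 138.5 W
T_interface = T_inner − Q·ΣR(inner→interface) = 19 − 139×0.03459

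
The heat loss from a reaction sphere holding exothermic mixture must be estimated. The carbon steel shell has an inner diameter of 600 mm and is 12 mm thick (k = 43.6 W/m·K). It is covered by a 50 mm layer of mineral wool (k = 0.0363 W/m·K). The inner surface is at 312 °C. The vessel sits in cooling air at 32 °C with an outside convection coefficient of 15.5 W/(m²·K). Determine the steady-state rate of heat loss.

Q ≈ 277 W

Spherical conduction: R = (1/r_in − 1/r_out)/(4πk) per layer; series-sum.
R_carbon steel shell = (1/0.3 − 1/0.312)/(4π×43.6) = 2.34×10^-4 K/W
R_mineral wool = (1/0.312 − 1/0.362)/(4π×0.0363) = 0.9705 K/W
R_outer film = 1/(h·4πr_o²) = 1/(15.5×4π×0.362²) = 0.03918 K/W
R_total = 1.01 K/W
Q = ΔT/R_total = 280/1.01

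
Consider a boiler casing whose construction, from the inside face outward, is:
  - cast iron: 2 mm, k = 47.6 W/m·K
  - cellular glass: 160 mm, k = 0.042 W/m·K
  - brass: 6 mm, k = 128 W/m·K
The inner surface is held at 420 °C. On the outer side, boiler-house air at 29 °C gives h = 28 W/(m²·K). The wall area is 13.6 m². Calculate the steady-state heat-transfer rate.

Model the wall as resistances in series:
R_cast iron = L/(kA) = 0.002/(47.6×13.6) = 3.089×10^-6 K/W
R_cellular glass = L/(kA) = 0.16/(0.042×13.6) = 0.2801 K/W
R_brass = L/(kA) = 0.006/(128×13.6) = 3.447×10^-6 K/W
R_outer film = 1/(h_o·A) = 1/(28×13.6) = 0.002626 K/W
R_total = 0.2827 K/W
Q = ΔT / R_total = 391 / 0.2827

Q ≈ 1380 W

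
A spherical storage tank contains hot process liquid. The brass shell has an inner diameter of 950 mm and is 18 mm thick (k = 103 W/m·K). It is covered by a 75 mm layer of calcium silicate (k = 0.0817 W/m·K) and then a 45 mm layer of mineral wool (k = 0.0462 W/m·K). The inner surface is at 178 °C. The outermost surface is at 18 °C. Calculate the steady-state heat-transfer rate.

Q ≈ 331 W

Radial (spherical) resistances in series:
R_brass shell = (1/0.475 − 1/0.493)/(4π×103) = 5.939×10^-5 K/W
R_calcium silicate = (1/0.493 − 1/0.568)/(4π×0.0817) = 0.2609 K/W
R_mineral wool = (1/0.568 − 1/0.613)/(4π×0.0462) = 0.2226 K/W
R_total = 0.4835 K/W
Q = ΔT/R_total = 160/0.4835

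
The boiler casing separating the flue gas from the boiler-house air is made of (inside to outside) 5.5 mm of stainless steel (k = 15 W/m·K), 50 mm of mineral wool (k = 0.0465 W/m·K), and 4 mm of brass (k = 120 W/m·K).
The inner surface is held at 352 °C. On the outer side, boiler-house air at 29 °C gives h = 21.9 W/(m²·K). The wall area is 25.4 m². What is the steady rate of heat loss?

Model the wall as resistances in series:
R_stainless steel = L/(kA) = 0.0055/(15×25.4) = 1.444×10^-5 K/W
R_mineral wool = L/(kA) = 0.05/(0.0465×25.4) = 0.04233 K/W
R_brass = L/(kA) = 0.004/(120×25.4) = 1.312×10^-6 K/W
R_outer film = 1/(h_o·A) = 1/(21.9×25.4) = 0.001798 K/W
R_total = 0.04415 K/W
Q = ΔT / R_total = 323 / 0.04415

Q ≈ 7320 W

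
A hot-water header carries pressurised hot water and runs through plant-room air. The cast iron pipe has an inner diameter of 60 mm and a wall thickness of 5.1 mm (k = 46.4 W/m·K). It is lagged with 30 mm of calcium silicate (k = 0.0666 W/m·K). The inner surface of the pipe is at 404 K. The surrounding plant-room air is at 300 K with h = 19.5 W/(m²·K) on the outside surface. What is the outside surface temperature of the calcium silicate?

T ≈ 308 K

Per-layer cylindrical resistances, series-summed:
R_cast iron pipe wall = ln(35.1/30)/(2π×46.4×1) = 5.385×10^-4 K/W
R_calcium silicate = ln(65.1/35.1)/(2π×0.0666×1) = 1.476 K/W
R_outer film = 1/(h_o·2πr_oL) = 1/(19.5×2π×0.0651×1) = 0.1254 K/W
R_total = 1.602 K/W
Q = ΔT/R_total = 104/1.602
Q = 64.9 W/m
T_interface = T_inner − Q·ΣR(inner→interface) = 404 − 64.9×1.477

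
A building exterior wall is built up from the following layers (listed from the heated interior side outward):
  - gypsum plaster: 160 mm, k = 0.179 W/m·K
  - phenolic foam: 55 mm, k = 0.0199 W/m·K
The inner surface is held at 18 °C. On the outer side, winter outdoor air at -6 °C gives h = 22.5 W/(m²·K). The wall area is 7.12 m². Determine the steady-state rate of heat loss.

Q ≈ 46.2 W

Series thermal resistances:
R_gypsum plaster = L/(kA) = 0.16/(0.179×7.12) = 0.1255 K/W
R_phenolic foam = L/(kA) = 0.055/(0.0199×7.12) = 0.3882 K/W
R_outer film = 1/(h_o·A) = 1/(22.5×7.12) = 0.006242 K/W
R_total = 0.52 K/W
Q = ΔT / R_total = 24 / 0.52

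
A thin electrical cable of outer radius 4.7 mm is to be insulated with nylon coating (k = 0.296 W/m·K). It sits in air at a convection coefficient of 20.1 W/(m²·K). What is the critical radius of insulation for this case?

For a cylinder r_cr = k/h = 0.296/20.1
r_cr = 14.7 mm; since the bare radius (4.7 mm) is below r_cr, adding a thin layer of insulation will *increase* heat loss.

r_cr ≈ 14.7 mm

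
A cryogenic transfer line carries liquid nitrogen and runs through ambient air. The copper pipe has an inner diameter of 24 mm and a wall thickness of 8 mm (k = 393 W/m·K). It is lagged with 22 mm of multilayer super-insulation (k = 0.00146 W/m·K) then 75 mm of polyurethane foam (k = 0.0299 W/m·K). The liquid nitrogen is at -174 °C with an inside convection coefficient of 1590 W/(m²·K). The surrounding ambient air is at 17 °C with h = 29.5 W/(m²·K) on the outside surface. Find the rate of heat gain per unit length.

q′ ≈ 2.21 W/m

Cylindrical conduction, so R = ln(r₂/r₁)/(2πkL) per layer, in series:
R_inner film = 1/(h_i·2πr₁L) = 1/(1590×2π×0.012×1) = 0.008341 K/W
R_copper pipe wall = ln(20/12)/(2π×393×1) = 2.069×10^-4 K/W
R_multilayer super-insulation = ln(42/20)/(2π×0.00146×1) = 80.88 K/W
R_polyurethane foam = ln(117/42)/(2π×0.0299×1) = 5.453 K/W
R_outer film = 1/(h_o·2πr_oL) = 1/(29.5×2π×0.117×1) = 0.04611 K/W
R_total = 86.39 K/W
Q = ΔT/R_total = 191/86.39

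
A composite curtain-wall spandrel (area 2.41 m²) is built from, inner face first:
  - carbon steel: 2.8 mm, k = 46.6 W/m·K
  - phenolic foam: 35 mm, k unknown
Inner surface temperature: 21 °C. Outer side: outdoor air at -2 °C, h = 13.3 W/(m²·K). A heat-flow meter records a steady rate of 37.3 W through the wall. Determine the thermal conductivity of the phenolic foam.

Using the resistance-network approach (series):
R_carbon steel = L/(kA) = 0.0028/(46.6×2.41) = 2.493×10^-5 K/W
R_outer film = 1/(h_o·A) = 1/(13.3×2.41) = 0.0312 K/W
Sum of known resistances R_other = 0.03122 K/W
Total R = ΔT/Q = 23/37.3 = 0.6166 K/W
R_phenolic foam = R_total − R_other = 0.5854 K/W
k = L/(R·A) = 0.035/(0.5854×2.41)

k ≈ 0.0248 W/(m·K)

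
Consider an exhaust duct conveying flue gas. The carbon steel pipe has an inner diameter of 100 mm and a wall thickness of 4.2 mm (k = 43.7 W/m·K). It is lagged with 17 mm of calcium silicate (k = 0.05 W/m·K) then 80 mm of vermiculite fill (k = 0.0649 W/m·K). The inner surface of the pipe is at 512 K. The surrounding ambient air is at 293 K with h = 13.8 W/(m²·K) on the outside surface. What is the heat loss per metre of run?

Cylindrical conduction, so R = ln(r₂/r₁)/(2πkL) per layer, in series:
R_carbon steel pipe wall = ln(54.2/50)/(2π×43.7×1) = 2.938×10^-4 K/W
R_calcium silicate = ln(71.2/54.2)/(2π×0.05×1) = 0.8684 K/W
R_vermiculite fill = ln(151.2/71.2)/(2π×0.0649×1) = 1.847 K/W
R_outer film = 1/(h_o·2πr_oL) = 1/(13.8×2π×0.1512×1) = 0.07628 K/W
R_total = 2.792 K/W
Q = ΔT/R_total = 219/2.792

q′ ≈ 78.4 W/m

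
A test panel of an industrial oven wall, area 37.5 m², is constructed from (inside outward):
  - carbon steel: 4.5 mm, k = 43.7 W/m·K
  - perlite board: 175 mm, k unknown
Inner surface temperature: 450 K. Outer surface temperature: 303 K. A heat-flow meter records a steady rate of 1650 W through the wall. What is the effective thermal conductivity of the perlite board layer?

k ≈ 0.0524 W/(m·K)

Thermal resistances in series:
R_carbon steel = L/(kA) = 0.0045/(43.7×37.5) = 2.746×10^-6 K/W
Sum of known resistances R_other = 2.746×10^-6 K/W
Total R = ΔT/Q = 147/1650 = 0.08909 K/W
R_perlite board = R_total − R_other = 0.08909 K/W
k = L/(R·A) = 0.175/(0.08909×37.5)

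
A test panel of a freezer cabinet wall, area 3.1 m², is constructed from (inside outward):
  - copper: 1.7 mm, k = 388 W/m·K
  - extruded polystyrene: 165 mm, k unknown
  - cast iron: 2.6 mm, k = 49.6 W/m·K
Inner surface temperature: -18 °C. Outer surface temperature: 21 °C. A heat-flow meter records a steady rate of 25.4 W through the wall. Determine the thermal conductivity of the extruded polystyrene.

Treating each layer as a thermal resistance in series:
R_copper = L/(kA) = 0.0017/(388×3.1) = 1.413×10^-6 K/W
R_cast iron = L/(kA) = 0.0026/(49.6×3.1) = 1.691×10^-5 K/W
Sum of known resistances R_other = 1.832×10^-5 K/W
Total R = ΔT/Q = 39/25.4 = 1.535 K/W
R_extruded polystyrene = R_total − R_other = 1.535 K/W
k = L/(R·A) = 0.165/(1.535×3.1)

k ≈ 0.0347 W/(m·K)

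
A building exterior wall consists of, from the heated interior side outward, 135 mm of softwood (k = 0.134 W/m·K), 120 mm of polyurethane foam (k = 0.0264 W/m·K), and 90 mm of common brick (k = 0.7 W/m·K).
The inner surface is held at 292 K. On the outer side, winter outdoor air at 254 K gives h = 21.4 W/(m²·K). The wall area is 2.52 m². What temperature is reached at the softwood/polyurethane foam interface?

T ≈ 285 K

Treating each layer as a thermal resistance in series:
R_softwood = L/(kA) = 0.135/(0.134×2.52) = 0.3998 K/W
R_polyurethane foam = L/(kA) = 0.12/(0.0264×2.52) = 1.804 K/W
R_common brick = L/(kA) = 0.09/(0.7×2.52) = 0.05102 K/W
R_outer film = 1/(h_o·A) = 1/(21.4×2.52) = 0.01854 K/W
R_total = 2.273 K/W;  Q = ΔT/R_total = 38/2.273 = 16.72 W
T_interface = T_inner − Q·ΣR(inner→interface) = 292 − 16.7×0.3998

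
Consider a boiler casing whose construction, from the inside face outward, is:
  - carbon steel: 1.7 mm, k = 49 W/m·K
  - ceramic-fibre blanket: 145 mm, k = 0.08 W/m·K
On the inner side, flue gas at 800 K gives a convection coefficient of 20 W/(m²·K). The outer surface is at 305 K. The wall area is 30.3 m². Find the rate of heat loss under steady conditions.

Q ≈ 8050 W

Treating each layer as a thermal resistance in series:
R_inner film = 1/(h_i·A) = 1/(20×30.3) = 0.00165 K/W
R_carbon steel = L/(kA) = 0.0017/(49×30.3) = 1.145×10^-6 K/W
R_ceramic-fibre blanket = L/(kA) = 0.145/(0.08×30.3) = 0.05982 K/W
R_total = 0.06147 K/W
Q = ΔT / R_total = 495 / 0.06147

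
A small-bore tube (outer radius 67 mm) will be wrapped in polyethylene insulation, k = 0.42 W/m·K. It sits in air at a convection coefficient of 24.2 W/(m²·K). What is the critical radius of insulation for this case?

r_cr ≈ 17.4 mm

For a cylinder r_cr = k/h = 0.42/24.2
r_cr = 17.4 mm; since the bare radius (67 mm) is above r_cr, any added insulation will reduce heat loss.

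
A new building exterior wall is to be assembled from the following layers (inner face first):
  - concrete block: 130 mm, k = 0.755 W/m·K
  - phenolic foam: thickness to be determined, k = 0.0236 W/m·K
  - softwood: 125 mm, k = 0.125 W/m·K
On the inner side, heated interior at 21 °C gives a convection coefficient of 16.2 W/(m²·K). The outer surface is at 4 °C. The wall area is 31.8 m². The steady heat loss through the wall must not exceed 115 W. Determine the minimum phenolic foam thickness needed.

L ≈ 81.8 mm

Thermal resistances in series:
R_inner film = 1/(h_i·A) = 1/(16.2×31.8) = 0.001941 K/W
R_concrete block = L/(kA) = 0.13/(0.755×31.8) = 0.005415 K/W
R_softwood = L/(kA) = 0.125/(0.125×31.8) = 0.03145 K/W
Sum of the known resistances R_other = 0.0388 K/W
Required total resistance R_tot = ΔT/Q_allow = 17/115 = 0.1478 K/W
R_phenolic foam = R_tot − R_other = 0.109 K/W
L = R·k·A = 0.109×0.0236×31.8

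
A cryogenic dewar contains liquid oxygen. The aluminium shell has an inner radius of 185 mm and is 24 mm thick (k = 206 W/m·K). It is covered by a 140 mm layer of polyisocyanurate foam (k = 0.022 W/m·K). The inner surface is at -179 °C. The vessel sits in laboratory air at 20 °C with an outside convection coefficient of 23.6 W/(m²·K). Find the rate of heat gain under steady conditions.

Q ≈ 28.5 W

For a spherical shell R = (1/r₁ − 1/r₂)/(4πk); film R = 1/(h·4πr²). In series:
R_aluminium shell = (1/0.185 − 1/0.209)/(4π×206) = 2.398×10^-4 K/W
R_polyisocyanurate foam = (1/0.209 − 1/0.349)/(4π×0.022) = 6.943 K/W
R_outer film = 1/(h·4πr_o²) = 1/(23.6×4π×0.349²) = 0.02768 K/W
R_total = 6.971 K/W
Q = ΔT/R_total = 199/6.971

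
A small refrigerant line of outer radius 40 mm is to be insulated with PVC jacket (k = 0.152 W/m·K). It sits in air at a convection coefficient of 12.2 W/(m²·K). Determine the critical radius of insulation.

For a cylinder r_cr = k/h = 0.152/12.2
r_cr = 12.5 mm; since the bare radius (40 mm) is above r_cr, any added insulation will reduce heat loss.

r_cr ≈ 12.5 mm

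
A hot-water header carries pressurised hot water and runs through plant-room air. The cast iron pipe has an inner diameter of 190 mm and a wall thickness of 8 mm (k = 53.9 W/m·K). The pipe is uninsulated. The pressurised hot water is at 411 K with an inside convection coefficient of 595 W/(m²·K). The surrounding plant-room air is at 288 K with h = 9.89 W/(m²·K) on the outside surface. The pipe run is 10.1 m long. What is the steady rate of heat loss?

For a radial system each layer contributes R = ln(r_out/r_in)/(2πkL); films add R = 1/(hA).
R_inner film = 1/(h_i·2πr₁L) = 1/(595×2π×0.095×10.1) = 2.788×10^-4 K/W
R_cast iron pipe wall = ln(103/95)/(2π×53.9×10.1) = 2.364×10^-5 K/W
R_outer film = 1/(h_o·2πr_oL) = 1/(9.89×2π×0.103×10.1) = 0.01547 K/W
R_total = 0.01577 K/W
Q = ΔT/R_total = 123/0.01577

Q ≈ 7800 W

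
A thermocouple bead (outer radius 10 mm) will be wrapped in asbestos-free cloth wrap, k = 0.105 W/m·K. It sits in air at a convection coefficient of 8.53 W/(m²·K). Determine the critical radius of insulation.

For a sphere r_cr = 2k/h = 2×0.105/8.53
r_cr = 24.6 mm; since the bare radius (10 mm) is below r_cr, adding a thin layer of insulation will *increase* heat loss.

r_cr ≈ 24.6 mm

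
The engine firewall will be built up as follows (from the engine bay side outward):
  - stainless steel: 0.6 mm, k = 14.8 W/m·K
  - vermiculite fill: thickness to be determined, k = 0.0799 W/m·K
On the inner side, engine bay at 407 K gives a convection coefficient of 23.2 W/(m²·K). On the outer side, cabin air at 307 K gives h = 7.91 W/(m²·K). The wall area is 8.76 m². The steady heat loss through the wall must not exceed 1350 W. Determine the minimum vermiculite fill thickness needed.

L ≈ 38.3 mm

Thermal resistances in series:
R_inner film = 1/(h_i·A) = 1/(23.2×8.76) = 0.00492 K/W
R_stainless steel = L/(kA) = 0.0006/(14.8×8.76) = 4.628×10^-6 K/W
R_outer film = 1/(h_o·A) = 1/(7.91×8.76) = 0.01443 K/W
Sum of the known resistances R_other = 0.01936 K/W
Required total resistance R_tot = ΔT/Q_allow = 100/1350 = 0.07407 K/W
R_vermiculite fill = R_tot − R_other = 0.05472 K/W
L = R·k·A = 0.05472×0.0799×8.76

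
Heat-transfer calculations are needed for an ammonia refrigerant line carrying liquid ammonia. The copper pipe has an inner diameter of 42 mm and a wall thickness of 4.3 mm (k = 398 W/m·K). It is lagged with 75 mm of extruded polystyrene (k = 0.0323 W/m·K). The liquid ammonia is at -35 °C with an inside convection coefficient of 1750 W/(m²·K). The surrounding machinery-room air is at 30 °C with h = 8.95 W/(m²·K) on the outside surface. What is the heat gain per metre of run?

q′ ≈ 9.33 W/m

Radial resistances (cylindrical: R_cond = ln(r_o/r_i)/(2πkL), R_conv = 1/(h·2πrL)):
R_inner film = 1/(h_i·2πr₁L) = 1/(1750×2π×0.021×1) = 0.004331 K/W
R_copper pipe wall = ln(25.3/21)/(2π×398×1) = 7.449×10^-5 K/W
R_extruded polystyrene = ln(100.3/25.3)/(2π×0.0323×1) = 6.787 K/W
R_outer film = 1/(h_o·2πr_oL) = 1/(8.95×2π×0.1003×1) = 0.1773 K/W
R_total = 6.969 K/W
Q = ΔT/R_total = 65/6.969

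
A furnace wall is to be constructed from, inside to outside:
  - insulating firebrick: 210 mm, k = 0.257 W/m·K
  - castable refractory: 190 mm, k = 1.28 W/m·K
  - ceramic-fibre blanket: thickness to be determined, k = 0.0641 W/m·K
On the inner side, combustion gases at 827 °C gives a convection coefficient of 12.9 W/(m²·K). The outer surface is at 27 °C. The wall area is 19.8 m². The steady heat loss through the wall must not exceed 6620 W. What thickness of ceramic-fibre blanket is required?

L ≈ 86.5 mm

Treating each layer as a thermal resistance in series:
R_inner film = 1/(h_i·A) = 1/(12.9×19.8) = 0.003915 K/W
R_insulating firebrick = L/(kA) = 0.21/(0.257×19.8) = 0.04127 K/W
R_castable refractory = L/(kA) = 0.19/(1.28×19.8) = 0.007497 K/W
Sum of the known resistances R_other = 0.05268 K/W
Required total resistance R_tot = ΔT/Q_allow = 800/6620 = 0.1208 K/W
R_ceramic-fibre blanket = R_tot − R_other = 0.06817 K/W
L = R·k·A = 0.06817×0.0641×19.8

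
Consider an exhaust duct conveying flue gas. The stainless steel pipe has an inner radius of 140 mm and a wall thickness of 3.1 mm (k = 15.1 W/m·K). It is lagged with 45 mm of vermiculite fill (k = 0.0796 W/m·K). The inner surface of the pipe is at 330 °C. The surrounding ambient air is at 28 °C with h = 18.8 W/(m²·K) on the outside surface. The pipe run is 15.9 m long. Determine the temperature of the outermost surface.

For a radial system each layer contributes R = ln(r_out/r_in)/(2πkL); films add R = 1/(hA).
R_stainless steel pipe wall = ln(143.1/140)/(2π×15.1×15.9) = 1.452×10^-5 K/W
R_vermiculite fill = ln(188.1/143.1)/(2π×0.0796×15.9) = 0.03438 K/W
R_outer film = 1/(h_o·2πr_oL) = 1/(18.8×2π×0.1881×15.9) = 0.002831 K/W
R_total = 0.03723 K/W
Q = ΔT/R_total = 302/0.03723
Q = 8110 W
T_interface = T_inner − Q·ΣR(inner→interface) = 330 − 8110×0.0344

T ≈ 51 °C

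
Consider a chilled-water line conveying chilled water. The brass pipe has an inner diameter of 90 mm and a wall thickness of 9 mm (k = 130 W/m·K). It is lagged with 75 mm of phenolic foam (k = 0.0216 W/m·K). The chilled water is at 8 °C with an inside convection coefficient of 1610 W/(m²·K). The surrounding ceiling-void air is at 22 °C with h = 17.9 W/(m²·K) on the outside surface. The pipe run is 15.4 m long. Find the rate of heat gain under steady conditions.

Q ≈ 33.2 W

Per-layer cylindrical resistances, series-summed:
R_inner film = 1/(h_i·2πr₁L) = 1/(1610×2π×0.045×15.4) = 1.426×10^-4 K/W
R_brass pipe wall = ln(54/45)/(2π×130×15.4) = 1.449×10^-5 K/W
R_phenolic foam = ln(129/54)/(2π×0.0216×15.4) = 0.4167 K/W
R_outer film = 1/(h_o·2πr_oL) = 1/(17.9×2π×0.129×15.4) = 0.004476 K/W
R_total = 0.4213 K/W
Q = ΔT/R_total = 14/0.4213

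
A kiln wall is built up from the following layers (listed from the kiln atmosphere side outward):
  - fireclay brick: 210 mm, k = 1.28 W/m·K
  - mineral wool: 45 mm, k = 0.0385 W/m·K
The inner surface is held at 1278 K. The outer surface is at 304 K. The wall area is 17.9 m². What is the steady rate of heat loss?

Using the resistance-network approach (series):
R_fireclay brick = L/(kA) = 0.21/(1.28×17.9) = 0.009166 K/W
R_mineral wool = L/(kA) = 0.045/(0.0385×17.9) = 0.0653 K/W
R_total = 0.07446 K/W
Q = ΔT / R_total = 974 / 0.07446

Q ≈ 13100 W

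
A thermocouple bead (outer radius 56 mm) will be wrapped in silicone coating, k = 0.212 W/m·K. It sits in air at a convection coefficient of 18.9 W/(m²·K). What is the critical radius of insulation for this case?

r_cr ≈ 22.4 mm

For a sphere r_cr = 2k/h = 2×0.212/18.9
r_cr = 22.4 mm; since the bare radius (56 mm) is above r_cr, any added insulation will reduce heat loss.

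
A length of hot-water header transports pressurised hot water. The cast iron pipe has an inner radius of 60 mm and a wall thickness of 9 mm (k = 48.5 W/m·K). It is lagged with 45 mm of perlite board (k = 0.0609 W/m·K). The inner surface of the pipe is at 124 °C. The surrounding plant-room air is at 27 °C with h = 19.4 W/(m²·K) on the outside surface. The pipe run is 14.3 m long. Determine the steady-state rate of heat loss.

Q ≈ 1000 W

Radial resistances (cylindrical: R_cond = ln(r_o/r_i)/(2πkL), R_conv = 1/(h·2πrL)):
R_cast iron pipe wall = ln(69/60)/(2π×48.5×14.3) = 3.207×10^-5 K/W
R_perlite board = ln(114/69)/(2π×0.0609×14.3) = 0.09176 K/W
R_outer film = 1/(h_o·2πr_oL) = 1/(19.4×2π×0.114×14.3) = 0.005032 K/W
R_total = 0.09682 K/W
Q = ΔT/R_total = 97/0.09682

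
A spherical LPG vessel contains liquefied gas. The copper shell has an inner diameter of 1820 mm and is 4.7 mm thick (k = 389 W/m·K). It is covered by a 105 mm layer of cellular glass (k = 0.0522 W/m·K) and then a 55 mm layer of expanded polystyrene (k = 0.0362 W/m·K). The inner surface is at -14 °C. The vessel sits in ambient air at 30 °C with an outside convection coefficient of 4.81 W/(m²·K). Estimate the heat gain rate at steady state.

Each spherical layer contributes R = (1/r_i − 1/r_o)/(4πk):
R_copper shell = (1/0.91 − 1/0.9147)/(4π×389) = 1.155×10^-6 K/W
R_cellular glass = (1/0.9147 − 1/1.0197)/(4π×0.0522) = 0.1716 K/W
R_expanded polystyrene = (1/1.0197 − 1/1.0747)/(4π×0.0362) = 0.1103 K/W
R_outer film = 1/(h·4πr_o²) = 1/(4.81×4π×1.0747²) = 0.01432 K/W
R_total = 0.2963 K/W
Q = ΔT/R_total = 44/0.2963

Q ≈ 149 W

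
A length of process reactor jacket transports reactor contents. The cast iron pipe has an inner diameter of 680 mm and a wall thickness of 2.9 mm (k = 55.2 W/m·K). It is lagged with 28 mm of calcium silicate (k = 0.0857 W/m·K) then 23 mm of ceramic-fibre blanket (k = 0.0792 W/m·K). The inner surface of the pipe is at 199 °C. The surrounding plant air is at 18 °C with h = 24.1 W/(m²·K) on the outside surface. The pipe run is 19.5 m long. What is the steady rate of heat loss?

Per-layer cylindrical resistances, series-summed:
R_cast iron pipe wall = ln(342.9/340)/(2π×55.2×19.5) = 1.256×10^-6 K/W
R_calcium silicate = ln(370.9/342.9)/(2π×0.0857×19.5) = 0.007475 K/W
R_ceramic-fibre blanket = ln(393.9/370.9)/(2π×0.0792×19.5) = 0.0062 K/W
R_outer film = 1/(h_o·2πr_oL) = 1/(24.1×2π×0.3939×19.5) = 8.598×10^-4 K/W
R_total = 0.01454 K/W
Q = ΔT/R_total = 181/0.01454

Q ≈ 12500 W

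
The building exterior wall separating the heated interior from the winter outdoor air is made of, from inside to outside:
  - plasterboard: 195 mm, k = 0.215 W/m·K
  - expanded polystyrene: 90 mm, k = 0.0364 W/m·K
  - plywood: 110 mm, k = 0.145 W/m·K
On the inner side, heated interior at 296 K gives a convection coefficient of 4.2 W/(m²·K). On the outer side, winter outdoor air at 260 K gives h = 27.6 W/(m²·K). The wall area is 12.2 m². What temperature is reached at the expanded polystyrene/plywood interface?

T ≈ 266 K

Model the wall as resistances in series:
R_inner film = 1/(h_i·A) = 1/(4.2×12.2) = 0.01952 K/W
R_plasterboard = L/(kA) = 0.195/(0.215×12.2) = 0.07434 K/W
R_expanded polystyrene = L/(kA) = 0.09/(0.0364×12.2) = 0.2027 K/W
R_plywood = L/(kA) = 0.11/(0.145×12.2) = 0.06218 K/W
R_outer film = 1/(h_o·A) = 1/(27.6×12.2) = 0.00297 K/W
R_total = 0.3617 K/W;  Q = ΔT/R_total = 36/0.3617 = 99.54 W
T_interface = T_inner − Q·ΣR(inner→interface) = 296 − 99.5×0.2965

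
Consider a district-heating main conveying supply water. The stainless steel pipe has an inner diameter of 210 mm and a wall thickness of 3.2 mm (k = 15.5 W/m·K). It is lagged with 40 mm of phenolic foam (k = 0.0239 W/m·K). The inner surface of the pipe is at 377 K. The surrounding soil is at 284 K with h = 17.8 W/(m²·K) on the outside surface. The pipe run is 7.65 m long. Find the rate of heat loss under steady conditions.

Per-layer cylindrical resistances, series-summed:
R_stainless steel pipe wall = ln(108.2/105)/(2π×15.5×7.65) = 4.03×10^-5 K/W
R_phenolic foam = ln(148.2/108.2)/(2π×0.0239×7.65) = 0.2738 K/W
R_outer film = 1/(h_o·2πr_oL) = 1/(17.8×2π×0.1482×7.65) = 0.007887 K/W
R_total = 0.2818 K/W
Q = ΔT/R_total = 93/0.2818

Q ≈ 330 W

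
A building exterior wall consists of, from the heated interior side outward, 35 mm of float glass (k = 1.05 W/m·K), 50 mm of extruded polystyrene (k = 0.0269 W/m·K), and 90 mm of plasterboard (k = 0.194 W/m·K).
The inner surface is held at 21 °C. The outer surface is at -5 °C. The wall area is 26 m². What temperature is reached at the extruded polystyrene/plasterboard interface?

T ≈ 0.12 °C

Model the wall as resistances in series:
R_float glass = L/(kA) = 0.035/(1.05×26) = 0.001282 K/W
R_extruded polystyrene = L/(kA) = 0.05/(0.0269×26) = 0.07149 K/W
R_plasterboard = L/(kA) = 0.09/(0.194×26) = 0.01784 K/W
R_total = 0.09061 K/W;  Q = ΔT/R_total = 26/0.09061 = 286.9 W
T_interface = T_inner − Q·ΣR(inner→interface) = 21 − 287×0.07277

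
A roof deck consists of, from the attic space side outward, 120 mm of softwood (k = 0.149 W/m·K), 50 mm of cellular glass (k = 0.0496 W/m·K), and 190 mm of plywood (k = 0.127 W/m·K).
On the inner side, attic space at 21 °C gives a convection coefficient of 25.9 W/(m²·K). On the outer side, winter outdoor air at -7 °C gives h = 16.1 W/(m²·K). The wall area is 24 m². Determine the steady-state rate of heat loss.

Model the wall as resistances in series:
R_inner film = 1/(h_i·A) = 1/(25.9×24) = 0.001609 K/W
R_softwood = L/(kA) = 0.12/(0.149×24) = 0.03356 K/W
R_cellular glass = L/(kA) = 0.05/(0.0496×24) = 0.042 K/W
R_plywood = L/(kA) = 0.19/(0.127×24) = 0.06234 K/W
R_outer film = 1/(h_o·A) = 1/(16.1×24) = 0.002588 K/W
R_total = 0.1421 K/W
Q = ΔT / R_total = 28 / 0.1421

Q ≈ 197 W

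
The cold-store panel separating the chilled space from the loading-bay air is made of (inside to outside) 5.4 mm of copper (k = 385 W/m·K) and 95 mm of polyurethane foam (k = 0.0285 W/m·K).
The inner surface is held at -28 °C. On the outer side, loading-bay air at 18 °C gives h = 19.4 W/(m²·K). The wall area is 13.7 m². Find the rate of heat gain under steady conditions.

Q ≈ 186 W

Model the wall as resistances in series:
R_copper = L/(kA) = 0.0054/(385×13.7) = 1.024×10^-6 K/W
R_polyurethane foam = L/(kA) = 0.095/(0.0285×13.7) = 0.2433 K/W
R_outer film = 1/(h_o·A) = 1/(19.4×13.7) = 0.003763 K/W
R_total = 0.2471 K/W
Q = ΔT / R_total = 46 / 0.2471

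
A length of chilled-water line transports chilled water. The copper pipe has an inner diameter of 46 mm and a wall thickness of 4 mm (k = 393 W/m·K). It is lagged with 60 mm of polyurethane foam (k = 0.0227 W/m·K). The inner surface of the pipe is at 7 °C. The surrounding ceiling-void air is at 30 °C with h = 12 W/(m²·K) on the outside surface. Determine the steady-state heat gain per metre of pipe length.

q′ ≈ 2.75 W/m

For a radial system each layer contributes R = ln(r_out/r_in)/(2πkL); films add R = 1/(hA).
R_copper pipe wall = ln(27/23)/(2π×393×1) = 6.493×10^-5 K/W
R_polyurethane foam = ln(87/27)/(2π×0.0227×1) = 8.204 K/W
R_outer film = 1/(h_o·2πr_oL) = 1/(12×2π×0.087×1) = 0.1524 K/W
R_total = 8.356 K/W
Q = ΔT/R_total = 23/8.356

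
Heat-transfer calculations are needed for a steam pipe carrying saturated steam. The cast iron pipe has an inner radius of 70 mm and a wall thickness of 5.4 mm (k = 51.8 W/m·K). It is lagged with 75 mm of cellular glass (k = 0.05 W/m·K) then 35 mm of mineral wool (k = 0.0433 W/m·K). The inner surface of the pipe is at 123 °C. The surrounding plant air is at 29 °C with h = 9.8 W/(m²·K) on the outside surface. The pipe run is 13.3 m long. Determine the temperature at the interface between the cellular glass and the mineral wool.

T ≈ 55.4 °C

Treating each annulus and film as a series resistance:
R_cast iron pipe wall = ln(75.4/70)/(2π×51.8×13.3) = 1.717×10^-5 K/W
R_cellular glass = ln(150.4/75.4)/(2π×0.05×13.3) = 0.1653 K/W
R_mineral wool = ln(185.4/150.4)/(2π×0.0433×13.3) = 0.05782 K/W
R_outer film = 1/(h_o·2πr_oL) = 1/(9.8×2π×0.1854×13.3) = 0.006586 K/W
R_total = 0.2297 K/W
Q = ΔT/R_total = 94/0.2297
Q = 409 W
T_interface = T_inner − Q·ΣR(inner→interface) = 123 − 409×0.1653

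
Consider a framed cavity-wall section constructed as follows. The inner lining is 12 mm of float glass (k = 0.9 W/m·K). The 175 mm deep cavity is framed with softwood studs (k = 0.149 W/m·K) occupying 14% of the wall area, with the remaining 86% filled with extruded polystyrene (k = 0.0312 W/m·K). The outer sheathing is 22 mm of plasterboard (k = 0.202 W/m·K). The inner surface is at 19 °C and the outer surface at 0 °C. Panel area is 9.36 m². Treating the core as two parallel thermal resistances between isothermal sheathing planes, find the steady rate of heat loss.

Sheathing layers in series; stud and cavity paths in parallel between them.
R_inner = 0.012/(0.9×9.36) = 0.001425 K/W
R_stud  = 0.175/(0.149×0.14×9.36) = 0.8963 K/W
R_cav   = 0.175/(0.0312×0.86×9.36) = 0.6968 K/W
1/R_core = 1/R_stud + 1/R_cav → R_core = 0.392 K/W
R_outer = 0.022/(0.202×9.36) = 0.01164 K/W
R_total = 0.4051 K/W
Q = ΔT/R_total = 19/0.4051

Q ≈ 46.9 W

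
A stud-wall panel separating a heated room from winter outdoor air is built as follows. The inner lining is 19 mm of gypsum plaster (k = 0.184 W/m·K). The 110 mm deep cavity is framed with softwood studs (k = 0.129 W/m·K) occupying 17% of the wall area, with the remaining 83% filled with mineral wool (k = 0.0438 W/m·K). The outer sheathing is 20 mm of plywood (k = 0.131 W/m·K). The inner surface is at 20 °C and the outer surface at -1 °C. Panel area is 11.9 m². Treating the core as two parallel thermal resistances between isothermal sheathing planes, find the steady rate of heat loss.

Sheathing layers in series; stud and cavity paths in parallel between them.
R_inner = 0.019/(0.184×11.9) = 0.008677 K/W
R_stud  = 0.11/(0.129×0.17×11.9) = 0.4215 K/W
R_cav   = 0.11/(0.0438×0.83×11.9) = 0.2543 K/W
1/R_core = 1/R_stud + 1/R_cav → R_core = 0.1586 K/W
R_outer = 0.02/(0.131×11.9) = 0.01283 K/W
R_total = 0.1801 K/W
Q = ΔT/R_total = 21/0.1801

Q ≈ 117 W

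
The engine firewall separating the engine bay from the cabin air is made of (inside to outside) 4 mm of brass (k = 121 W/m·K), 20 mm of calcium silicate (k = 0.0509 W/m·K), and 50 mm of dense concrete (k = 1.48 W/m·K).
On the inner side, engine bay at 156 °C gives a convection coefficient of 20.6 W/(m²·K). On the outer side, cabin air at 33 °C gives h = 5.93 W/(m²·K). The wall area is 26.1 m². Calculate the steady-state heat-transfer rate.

Q ≈ 4990 W

Series thermal resistances:
R_inner film = 1/(h_i·A) = 1/(20.6×26.1) = 0.00186 K/W
R_brass = L/(kA) = 0.004/(121×26.1) = 1.267×10^-6 K/W
R_calcium silicate = L/(kA) = 0.02/(0.0509×26.1) = 0.01505 K/W
R_dense concrete = L/(kA) = 0.05/(1.48×26.1) = 0.001294 K/W
R_outer film = 1/(h_o·A) = 1/(5.93×26.1) = 0.006461 K/W
R_total = 0.02467 K/W
Q = ΔT / R_total = 123 / 0.02467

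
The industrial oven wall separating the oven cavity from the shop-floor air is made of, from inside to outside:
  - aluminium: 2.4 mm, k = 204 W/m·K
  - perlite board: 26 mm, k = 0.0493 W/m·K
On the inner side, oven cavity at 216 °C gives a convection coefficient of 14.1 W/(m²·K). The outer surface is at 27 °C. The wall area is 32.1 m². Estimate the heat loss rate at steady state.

Q ≈ 10100 W

Model the wall as resistances in series:
R_inner film = 1/(h_i·A) = 1/(14.1×32.1) = 0.002209 K/W
R_aluminium = L/(kA) = 0.0024/(204×32.1) = 3.665×10^-7 K/W
R_perlite board = L/(kA) = 0.026/(0.0493×32.1) = 0.01643 K/W
R_total = 0.01864 K/W
Q = ΔT / R_total = 189 / 0.01864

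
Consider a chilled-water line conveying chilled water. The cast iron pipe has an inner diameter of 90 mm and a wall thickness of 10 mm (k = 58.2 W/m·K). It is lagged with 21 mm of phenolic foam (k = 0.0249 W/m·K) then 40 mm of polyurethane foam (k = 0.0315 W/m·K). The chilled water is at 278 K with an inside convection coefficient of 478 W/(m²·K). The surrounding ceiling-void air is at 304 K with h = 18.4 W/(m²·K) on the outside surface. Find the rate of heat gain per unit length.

q′ ≈ 6.07 W/m

Per-layer cylindrical resistances, series-summed:
R_inner film = 1/(h_i·2πr₁L) = 1/(478×2π×0.045×1) = 0.007399 K/W
R_cast iron pipe wall = ln(55/45)/(2π×58.2×1) = 5.488×10^-4 K/W
R_phenolic foam = ln(76/55)/(2π×0.0249×1) = 2.067 K/W
R_polyurethane foam = ln(116/76)/(2π×0.0315×1) = 2.137 K/W
R_outer film = 1/(h_o·2πr_oL) = 1/(18.4×2π×0.116×1) = 0.07457 K/W
R_total = 4.286 K/W
Q = ΔT/R_total = 26/4.286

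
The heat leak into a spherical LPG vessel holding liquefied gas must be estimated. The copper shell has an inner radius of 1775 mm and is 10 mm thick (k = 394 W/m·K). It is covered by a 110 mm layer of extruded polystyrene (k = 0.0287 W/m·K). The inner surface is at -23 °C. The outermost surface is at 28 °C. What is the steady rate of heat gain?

Radial (spherical) resistances in series:
R_copper shell = (1/1.775 − 1/1.785)/(4π×394) = 6.375×10^-7 K/W
R_extruded polystyrene = (1/1.785 − 1/1.895)/(4π×0.0287) = 0.09017 K/W
R_total = 0.09017 K/W
Q = ΔT/R_total = 51/0.09017

Q ≈ 566 W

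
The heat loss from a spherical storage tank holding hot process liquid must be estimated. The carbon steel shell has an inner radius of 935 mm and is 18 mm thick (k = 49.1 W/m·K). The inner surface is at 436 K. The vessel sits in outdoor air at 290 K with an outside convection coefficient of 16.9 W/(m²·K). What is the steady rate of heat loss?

Q ≈ 28000 W

Spherical conduction: R = (1/r_in − 1/r_out)/(4πk) per layer; series-sum.
R_carbon steel shell = (1/0.935 − 1/0.953)/(4π×49.1) = 3.274×10^-5 K/W
R_outer film = 1/(h·4πr_o²) = 1/(16.9×4π×0.953²) = 0.005185 K/W
R_total = 0.005217 K/W
Q = ΔT/R_total = 146/0.005217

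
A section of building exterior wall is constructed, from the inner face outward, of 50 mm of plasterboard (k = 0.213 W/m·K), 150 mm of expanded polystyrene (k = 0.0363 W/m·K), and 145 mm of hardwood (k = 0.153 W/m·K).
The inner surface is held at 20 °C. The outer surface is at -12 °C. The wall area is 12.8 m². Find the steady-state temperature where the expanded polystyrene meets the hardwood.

T ≈ -6.29 °C

Series thermal resistances:
R_plasterboard = L/(kA) = 0.05/(0.213×12.8) = 0.01834 K/W
R_expanded polystyrene = L/(kA) = 0.15/(0.0363×12.8) = 0.3228 K/W
R_hardwood = L/(kA) = 0.145/(0.153×12.8) = 0.07404 K/W
R_total = 0.4152 K/W;  Q = ΔT/R_total = 32/0.4152 = 77.07 W
T_interface = T_inner − Q·ΣR(inner→interface) = 20 − 77.1×0.3412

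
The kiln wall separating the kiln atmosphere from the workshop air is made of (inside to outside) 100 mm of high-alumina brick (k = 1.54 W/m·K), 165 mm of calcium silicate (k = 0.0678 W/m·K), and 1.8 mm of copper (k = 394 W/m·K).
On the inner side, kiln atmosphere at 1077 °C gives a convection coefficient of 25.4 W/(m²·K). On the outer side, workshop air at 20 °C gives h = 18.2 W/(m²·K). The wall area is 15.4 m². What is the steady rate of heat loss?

Q ≈ 6280 W

Using the resistance-network approach (series):
R_inner film = 1/(h_i·A) = 1/(25.4×15.4) = 0.002556 K/W
R_high-alumina brick = L/(kA) = 0.1/(1.54×15.4) = 0.004217 K/W
R_calcium silicate = L/(kA) = 0.165/(0.0678×15.4) = 0.158 K/W
R_copper = L/(kA) = 0.0018/(394×15.4) = 2.967×10^-7 K/W
R_outer film = 1/(h_o·A) = 1/(18.2×15.4) = 0.003568 K/W
R_total = 0.1684 K/W
Q = ΔT / R_total = 1057 / 0.1684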